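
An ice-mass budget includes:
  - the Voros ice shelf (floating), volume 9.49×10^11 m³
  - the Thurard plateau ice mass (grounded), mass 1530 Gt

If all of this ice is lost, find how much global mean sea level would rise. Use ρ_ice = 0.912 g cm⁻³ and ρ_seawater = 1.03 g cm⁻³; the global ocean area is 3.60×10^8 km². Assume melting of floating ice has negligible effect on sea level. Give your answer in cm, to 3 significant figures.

The Voros ice shelf is floating and already displaces its own weight of water, so its melt adds essentially nothing to sea level.
Thurard: 1530 Gt = 1.530×10^15 kg; dividing by ρ_w = 1.03 g cm⁻³ = 1030 kg m⁻³ gives 1.485×10^12 m³ of water.
Total added water ≈ 1.485×10^12 m³ over 3.60×10^14 m² → Δh = 4.13×10^-3 m = 0.413 cm.

≈ 0.413 cm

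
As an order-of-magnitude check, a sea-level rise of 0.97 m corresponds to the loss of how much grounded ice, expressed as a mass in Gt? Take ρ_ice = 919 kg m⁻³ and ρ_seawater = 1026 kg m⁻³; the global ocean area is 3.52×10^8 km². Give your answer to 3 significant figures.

Required water volume = Δh × A = 0.97 m × 3.52×10^14 m² = 3.414×10^14 m³.
ρ_w = 1026 kg m⁻³, so the mass of water = 3.414×10^14 m³ × 1026 kg m⁻³ = 3.503×10^17 kg = 3.50×10^5 Gt (and the same mass of ice, by conservation).

≈ 3.50×10^5 Gt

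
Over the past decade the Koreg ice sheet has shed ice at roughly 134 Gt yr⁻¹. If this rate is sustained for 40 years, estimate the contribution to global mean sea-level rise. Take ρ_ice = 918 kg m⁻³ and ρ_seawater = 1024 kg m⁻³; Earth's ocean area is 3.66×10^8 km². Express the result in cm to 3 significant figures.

≈ 1.43 cm

Total mass lost = 134 Gt/yr × 40 yr = 5360 Gt = 5.360×10^15 kg.
ρ_w = 1024 kg m⁻³, so water volume = 5.360×10^15 / 1024 = 5.234×10^12 m³.
Δh = 5.234×10^12 / 3.66×10^14 = 0.0143 m = 1.43 cm.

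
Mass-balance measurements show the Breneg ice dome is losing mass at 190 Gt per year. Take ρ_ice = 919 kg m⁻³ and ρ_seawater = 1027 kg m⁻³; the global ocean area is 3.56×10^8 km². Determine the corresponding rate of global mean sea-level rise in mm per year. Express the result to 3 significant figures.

≈ 0.520 mm/yr

ρ_w = 1027 kg m⁻³. Annual water volume added = 190 Gt / ρ_w = 1.900×10^14 kg / 1027 kg m⁻³ = 1.850×10^11 m³.
Δh per year = 1.850×10^11 / 3.56×10^14 = 5.20×10^-4 m = 0.520 mm.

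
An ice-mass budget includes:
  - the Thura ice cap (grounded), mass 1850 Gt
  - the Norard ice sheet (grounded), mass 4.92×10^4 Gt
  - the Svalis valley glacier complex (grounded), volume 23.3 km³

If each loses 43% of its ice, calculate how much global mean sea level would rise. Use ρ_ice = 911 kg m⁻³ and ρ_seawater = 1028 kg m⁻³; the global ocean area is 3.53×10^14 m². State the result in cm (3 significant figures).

≈ 6.05 cm

Thura: 0.43 × 1850 Gt = 7.955×10^14 kg; dividing by ρ_w = 1028 kg m⁻³ gives 7.738×10^11 m³ of water.
Norard: 0.43 × 4.92×10^4 Gt = 2.116×10^16 kg; dividing by ρ_w = 1028 kg m⁻³ gives 2.058×10^13 m³ of water.
Svalis: 0.43 × 23.3 km³ × (911/1028) = 8.879 km³ of water.
Total added water ≈ 2.136×10^13 m³ over 3.53×10^14 m² → Δh = 0.0605 m = 6.05 cm.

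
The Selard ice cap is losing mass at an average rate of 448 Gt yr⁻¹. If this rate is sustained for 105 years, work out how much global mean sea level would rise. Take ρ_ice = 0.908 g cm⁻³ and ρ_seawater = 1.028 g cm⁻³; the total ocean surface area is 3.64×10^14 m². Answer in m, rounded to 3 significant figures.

≈ 0.126 m

Total mass lost = 448 Gt/yr × 105 yr = 4.704×10^4 Gt = 4.704×10^16 kg.
ρ_w = 1.028 g cm⁻³ = 1028 kg m⁻³, so water volume = 4.704×10^16 / 1028 = 4.576×10^13 m³.
Δh = 4.576×10^13 / 3.64×10^14 = 0.126 m.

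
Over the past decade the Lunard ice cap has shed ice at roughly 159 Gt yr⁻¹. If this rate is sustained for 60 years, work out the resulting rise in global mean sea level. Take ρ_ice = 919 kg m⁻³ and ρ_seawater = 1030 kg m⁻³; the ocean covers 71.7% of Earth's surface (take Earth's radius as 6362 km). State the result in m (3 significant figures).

≈ 0.0254 m

Total mass lost = 159 Gt/yr × 60 yr = 9540 Gt = 9.540×10^15 kg.
ρ_w = 1030 kg m⁻³, so water volume = 9.540×10^15 / 1030 = 9.262×10^12 m³.
Δh = 9.262×10^12 / 3.65×10^14 = 0.0254 m.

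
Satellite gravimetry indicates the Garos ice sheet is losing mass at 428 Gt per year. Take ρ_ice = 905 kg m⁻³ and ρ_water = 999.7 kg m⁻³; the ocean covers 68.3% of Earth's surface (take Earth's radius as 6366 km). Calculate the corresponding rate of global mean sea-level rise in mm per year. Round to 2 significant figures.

≈ 1.2 mm/yr

ρ_w = 999.7 kg m⁻³. Annual water volume added = 428 Gt / ρ_w = 4.280×10^14 kg / 999.7 kg m⁻³ = 4.281×10^11 m³.
Δh per year = 4.281×10^11 / 3.48×10^14 = 1.23×10^-3 m = 1.2 mm.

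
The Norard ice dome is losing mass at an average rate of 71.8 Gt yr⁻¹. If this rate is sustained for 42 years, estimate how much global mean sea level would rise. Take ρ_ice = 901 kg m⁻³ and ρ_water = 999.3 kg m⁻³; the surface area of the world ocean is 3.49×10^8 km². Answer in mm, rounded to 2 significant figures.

≈ 8.6 mm

Total mass lost = 71.8 Gt/yr × 42 yr = 3016 Gt = 3.016×10^15 kg.
ρ_w = 999.3 kg m⁻³, so water volume = 3.016×10^15 / 999.3 = 3.018×10^12 m³.
Δh = 3.018×10^12 / 3.49×10^14 = 8.65×10^-3 m = 8.6 mm.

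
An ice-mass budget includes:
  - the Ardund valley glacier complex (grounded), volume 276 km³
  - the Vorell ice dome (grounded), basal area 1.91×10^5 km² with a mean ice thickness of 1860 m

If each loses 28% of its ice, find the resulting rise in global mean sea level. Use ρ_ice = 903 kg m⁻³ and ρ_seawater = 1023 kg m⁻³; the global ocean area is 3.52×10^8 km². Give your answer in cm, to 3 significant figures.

≈ 25.0 cm

Ardund: 0.28 × 276 km³ × (903/1023) = 68.21 km³ of water.
Vorell: ice volume = 1.91×10^5 km² × 1860 m = 3.553×10^5 km³; 0.28 × 3.553×10^5 × (903/1023) = 8.780×10^4 km³ of water.
Total added water ≈ 8.787×10^13 m³ over 3.52×10^14 m² → Δh = 0.250 m = 25.0 cm.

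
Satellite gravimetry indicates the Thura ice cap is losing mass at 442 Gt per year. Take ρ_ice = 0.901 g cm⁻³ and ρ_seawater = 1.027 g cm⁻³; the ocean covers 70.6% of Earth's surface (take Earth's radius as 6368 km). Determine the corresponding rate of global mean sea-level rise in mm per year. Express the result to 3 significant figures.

ρ_w = 1.027 g cm⁻³ = 1027 kg m⁻³. Annual water volume added = 442 Gt / ρ_w = 4.420×10^14 kg / 1027 kg m⁻³ = 4.304×10^11 m³.
Δh per year = 4.304×10^11 / 3.60×10^14 = 1.20×10^-3 m = 1.20 mm.

≈ 1.20 mm/yr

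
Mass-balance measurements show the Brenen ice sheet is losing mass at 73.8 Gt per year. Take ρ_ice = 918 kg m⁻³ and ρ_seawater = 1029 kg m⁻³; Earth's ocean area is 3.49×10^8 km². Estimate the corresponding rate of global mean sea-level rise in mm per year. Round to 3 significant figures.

ρ_w = 1029 kg m⁻³. Annual water volume added = 73.8 Gt / ρ_w = 7.380×10^13 kg / 1029 kg m⁻³ = 7.172×10^10 m³.
Δh per year = 7.172×10^10 / 3.49×10^14 = 2.06×10^-4 m = 0.206 mm.

≈ 0.206 mm/yr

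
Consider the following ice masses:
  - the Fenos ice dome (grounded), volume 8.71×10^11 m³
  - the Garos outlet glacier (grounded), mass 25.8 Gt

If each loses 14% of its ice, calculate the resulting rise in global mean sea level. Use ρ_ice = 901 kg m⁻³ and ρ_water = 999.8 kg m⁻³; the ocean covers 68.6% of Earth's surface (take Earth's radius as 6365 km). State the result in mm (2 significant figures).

Fenos: 0.14 × 8.71×10^11 m³ × (901/999.8) = 1.099×10^11 m³ of water.
Garos: 0.14 × 25.8 Gt = 3.612×10^12 kg; dividing by ρ_w = 999.8 kg m⁻³ gives 3.613×10^9 m³ of water.
Total added water ≈ 1.135×10^11 m³ over 3.49×10^14 m² → Δh = 3.25×10^-4 m = 0.32 mm.

≈ 0.32 mm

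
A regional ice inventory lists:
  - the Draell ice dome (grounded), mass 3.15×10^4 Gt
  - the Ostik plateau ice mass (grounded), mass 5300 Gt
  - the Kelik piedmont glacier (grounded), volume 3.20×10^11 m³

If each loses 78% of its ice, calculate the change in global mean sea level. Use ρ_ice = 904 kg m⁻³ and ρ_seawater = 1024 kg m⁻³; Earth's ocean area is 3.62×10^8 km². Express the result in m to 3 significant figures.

Draell: 0.78 × 3.15×10^4 Gt = 2.457×10^16 kg; dividing by ρ_w = 1024 kg m⁻³ gives 2.399×10^13 m³ of water.
Ostik: 0.78 × 5300 Gt = 4.134×10^15 kg; dividing by ρ_w = 1024 kg m⁻³ gives 4.037×10^12 m³ of water.
Kelik: 0.78 × 3.20×10^11 m³ × (904/1024) = 2.204×10^11 m³ of water.
Total added water ≈ 2.825×10^13 m³ over 3.62×10^14 m² → Δh = 0.0780 m.

≈ 0.0780 m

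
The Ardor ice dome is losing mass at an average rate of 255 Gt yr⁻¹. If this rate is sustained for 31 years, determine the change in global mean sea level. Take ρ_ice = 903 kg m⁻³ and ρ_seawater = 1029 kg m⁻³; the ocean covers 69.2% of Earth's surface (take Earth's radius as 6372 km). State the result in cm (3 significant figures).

≈ 2.18 cm

Total mass lost = 255 Gt/yr × 31 yr = 7905 Gt = 7.905×10^15 kg.
ρ_w = 1029 kg m⁻³, so water volume = 7.905×10^15 / 1029 = 7.682×10^12 m³.
Δh = 7.682×10^12 / 3.53×10^14 = 0.0218 m = 2.18 cm.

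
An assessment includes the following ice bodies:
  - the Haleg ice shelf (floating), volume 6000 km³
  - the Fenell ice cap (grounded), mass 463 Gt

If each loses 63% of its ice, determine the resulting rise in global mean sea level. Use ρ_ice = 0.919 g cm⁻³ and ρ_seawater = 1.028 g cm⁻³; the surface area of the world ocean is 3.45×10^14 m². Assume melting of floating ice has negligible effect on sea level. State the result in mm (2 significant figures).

The Haleg ice shelf is floating and already displaces its own weight of water, so its melt adds essentially nothing to sea level.
Fenell: 0.63 × 463 Gt = 2.917×10^14 kg; dividing by ρ_w = 1.028 g cm⁻³ = 1028 kg m⁻³ gives 2.837×10^11 m³ of water.
Total added water ≈ 2.837×10^11 m³ over 3.45×10^14 m² → Δh = 8.22×10^-4 m = 0.82 mm.

≈ 0.82 mm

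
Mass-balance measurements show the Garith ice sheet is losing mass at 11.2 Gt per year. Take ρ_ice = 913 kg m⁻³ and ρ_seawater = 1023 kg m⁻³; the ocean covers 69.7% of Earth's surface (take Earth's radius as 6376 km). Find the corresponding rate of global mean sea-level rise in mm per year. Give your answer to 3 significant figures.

ρ_w = 1023 kg m⁻³. Annual water volume added = 11.2 Gt / ρ_w = 1.120×10^13 kg / 1023 kg m⁻³ = 1.095×10^10 m³.
Δh per year = 1.095×10^10 / 3.56×10^14 = 3.07×10^-5 m = 0.0307 mm.

≈ 0.0307 mm/yr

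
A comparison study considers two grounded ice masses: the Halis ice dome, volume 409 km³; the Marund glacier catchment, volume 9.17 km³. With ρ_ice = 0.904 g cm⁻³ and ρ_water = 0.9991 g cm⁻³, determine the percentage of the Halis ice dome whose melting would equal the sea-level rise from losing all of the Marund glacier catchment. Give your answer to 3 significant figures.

Equal sea-level rise means equal mass of meltwater, i.e. equal mass of ice lost.
Ice mass of Marund: 8.290×10^12 kg; ice mass of Halis: 3.697×10^14 kg.
Fraction required = 8.290×10^12 / 3.697×10^14 = 0.0224 → 2.24 %.

≈ 2.24 %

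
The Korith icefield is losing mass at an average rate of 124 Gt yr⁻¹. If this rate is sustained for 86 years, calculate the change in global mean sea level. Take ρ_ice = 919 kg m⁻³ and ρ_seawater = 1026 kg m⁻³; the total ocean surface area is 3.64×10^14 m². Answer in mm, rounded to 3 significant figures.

≈ 28.6 mm

Total mass lost = 124 Gt/yr × 86 yr = 1.066×10^4 Gt = 1.066×10^16 kg.
ρ_w = 1026 kg m⁻³, so water volume = 1.066×10^16 / 1026 = 1.039×10^13 m³.
Δh = 1.039×10^13 / 3.64×10^14 = 0.0286 m = 28.6 mm.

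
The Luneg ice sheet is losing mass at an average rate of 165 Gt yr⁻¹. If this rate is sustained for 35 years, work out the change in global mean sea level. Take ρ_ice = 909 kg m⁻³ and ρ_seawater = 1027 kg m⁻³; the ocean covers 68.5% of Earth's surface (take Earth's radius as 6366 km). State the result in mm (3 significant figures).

≈ 16.1 mm

Total mass lost = 165 Gt/yr × 35 yr = 5775 Gt = 5.775×10^15 kg.
ρ_w = 1027 kg m⁻³, so water volume = 5.775×10^15 / 1027 = 5.623×10^12 m³.
Δh = 5.623×10^12 / 3.49×10^14 = 0.0161 m = 16.1 mm.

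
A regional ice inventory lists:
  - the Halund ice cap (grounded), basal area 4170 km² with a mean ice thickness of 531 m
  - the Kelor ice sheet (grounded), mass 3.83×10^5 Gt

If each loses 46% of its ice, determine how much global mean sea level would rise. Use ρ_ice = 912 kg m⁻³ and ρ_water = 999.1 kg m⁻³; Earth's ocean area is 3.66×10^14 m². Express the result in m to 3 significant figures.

Halund: ice volume = 4170 km² × 531 m = 2214 km³; 0.46 × 2214 × (912/999.1) = 929.8 km³ of water.
Kelor: 0.46 × 3.83×10^5 Gt = 1.762×10^17 kg; dividing by ρ_w = 999.1 kg m⁻³ gives 1.763×10^14 m³ of water.
Total added water ≈ 1.773×10^14 m³ over 3.66×10^14 m² → Δh = 0.484 m.

≈ 0.484 m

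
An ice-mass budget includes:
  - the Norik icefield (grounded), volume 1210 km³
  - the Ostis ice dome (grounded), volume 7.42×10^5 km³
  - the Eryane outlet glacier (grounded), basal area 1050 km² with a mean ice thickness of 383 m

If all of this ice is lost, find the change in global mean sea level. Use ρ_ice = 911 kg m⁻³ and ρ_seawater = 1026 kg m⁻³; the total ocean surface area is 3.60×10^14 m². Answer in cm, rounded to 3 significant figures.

Norik: 1210 km³ × (911/1026) = 1074 km³ of water.
Ostis: 7.42×10^5 km³ × (911/1026) = 6.588×10^5 km³ of water.
Eryane: ice volume = 1050 km² × 383 m = 402.1 km³; 402.1 × (911/1026) = 357.1 km³ of water.
Total added water ≈ 6.603×10^14 m³ over 3.60×10^14 m² → Δh = 1.83 m = 183 cm.

≈ 183 cm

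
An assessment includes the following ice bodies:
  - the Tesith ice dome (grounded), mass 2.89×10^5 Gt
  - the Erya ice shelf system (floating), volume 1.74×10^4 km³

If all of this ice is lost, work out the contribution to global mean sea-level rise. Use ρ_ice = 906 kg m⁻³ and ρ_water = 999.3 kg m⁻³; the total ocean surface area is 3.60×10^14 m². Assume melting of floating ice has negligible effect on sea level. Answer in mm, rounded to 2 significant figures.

≈ 800 mm

Tesith: 2.89×10^5 Gt = 2.890×10^17 kg; dividing by ρ_w = 999.3 kg m⁻³ gives 2.892×10^14 m³ of water.
The Erya ice shelf system is floating and already displaces its own weight of water, so its melt adds essentially nothing to sea level.
Total added water ≈ 2.892×10^14 m³ over 3.60×10^14 m² → Δh = 0.803 m = 800 mm.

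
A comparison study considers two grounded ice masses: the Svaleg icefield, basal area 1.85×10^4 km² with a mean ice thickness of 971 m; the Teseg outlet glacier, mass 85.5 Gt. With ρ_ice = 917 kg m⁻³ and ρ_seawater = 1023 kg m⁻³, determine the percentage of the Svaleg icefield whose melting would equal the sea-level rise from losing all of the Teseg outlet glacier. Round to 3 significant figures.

≈ 0.519 %

Equal sea-level rise means equal mass of meltwater, i.e. equal mass of ice lost.
Ice mass of Teseg: 8.550×10^13 kg; ice mass of Svaleg: 1.647×10^16 kg.
Fraction required = 8.550×10^13 / 1.647×10^16 = 5.19×10^-3 → 0.519 %.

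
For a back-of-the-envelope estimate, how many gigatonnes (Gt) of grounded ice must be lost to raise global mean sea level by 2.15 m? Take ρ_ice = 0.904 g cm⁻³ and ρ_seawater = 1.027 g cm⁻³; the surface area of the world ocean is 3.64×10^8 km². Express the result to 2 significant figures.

≈ 8.0×10^5 Gt

Required water volume = Δh × A = 2.15 m × 3.64×10^14 m² = 7.826×10^14 m³.
ρ_w = 1.027 g cm⁻³ = 1027 kg m⁻³, so the mass of water = 7.826×10^14 m³ × 1027 kg m⁻³ = 8.037×10^17 kg = 8.0×10^5 Gt (and the same mass of ice, by conservation).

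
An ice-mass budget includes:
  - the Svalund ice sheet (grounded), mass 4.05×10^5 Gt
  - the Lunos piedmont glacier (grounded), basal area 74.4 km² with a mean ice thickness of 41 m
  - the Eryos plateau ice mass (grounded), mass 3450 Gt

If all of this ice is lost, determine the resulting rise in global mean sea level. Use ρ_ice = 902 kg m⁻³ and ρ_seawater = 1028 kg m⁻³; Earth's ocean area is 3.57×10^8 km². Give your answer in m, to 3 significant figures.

Svalund: 4.05×10^5 Gt = 4.050×10^17 kg; dividing by ρ_w = 1028 kg m⁻³ gives 3.940×10^14 m³ of water.
Lunos: ice volume = 74.4 km² × 41 m = 3.050 km³; 3.050 × (902/1028) = 2.677 km³ of water.
Eryos: 3450 Gt = 3.450×10^15 kg; dividing by ρ_w = 1028 kg m⁻³ gives 3.356×10^12 m³ of water.
Total added water ≈ 3.973×10^14 m³ over 3.57×10^14 m² → Δh = 1.11 m.

≈ 1.11 m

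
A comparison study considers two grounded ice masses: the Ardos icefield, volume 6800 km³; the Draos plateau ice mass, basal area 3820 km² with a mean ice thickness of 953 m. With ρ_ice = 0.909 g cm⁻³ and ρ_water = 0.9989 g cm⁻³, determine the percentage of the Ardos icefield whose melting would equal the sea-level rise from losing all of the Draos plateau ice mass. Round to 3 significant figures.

≈ 53.5 %

Equal sea-level rise means equal mass of meltwater, i.e. equal mass of ice lost.
Ice mass of Draos: 3.309×10^15 kg; ice mass of Ardos: 6.181×10^15 kg.
Fraction required = 3.309×10^15 / 6.181×10^15 = 0.535 → 53.5 %.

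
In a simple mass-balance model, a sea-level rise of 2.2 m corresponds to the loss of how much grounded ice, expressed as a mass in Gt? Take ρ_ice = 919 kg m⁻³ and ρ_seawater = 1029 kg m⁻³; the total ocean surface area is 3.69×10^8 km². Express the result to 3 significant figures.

≈ 8.35×10^5 Gt

Required water volume = Δh × A = 2.2 m × 3.69×10^14 m² = 8.118×10^14 m³.
ρ_w = 1029 kg m⁻³, so the mass of water = 8.118×10^14 m³ × 1029 kg m⁻³ = 8.353×10^17 kg = 8.35×10^5 Gt (and the same mass of ice, by conservation).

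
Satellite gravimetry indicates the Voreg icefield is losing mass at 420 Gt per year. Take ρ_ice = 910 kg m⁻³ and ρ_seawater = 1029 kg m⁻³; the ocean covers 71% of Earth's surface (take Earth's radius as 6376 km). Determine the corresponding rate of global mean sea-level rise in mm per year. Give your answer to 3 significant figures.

ρ_w = 1029 kg m⁻³. Annual water volume added = 420 Gt / ρ_w = 4.200×10^14 kg / 1029 kg m⁻³ = 4.082×10^11 m³.
Δh per year = 4.082×10^11 / 3.63×10^14 = 1.13×10^-3 m = 1.13 mm.

≈ 1.13 mm/yr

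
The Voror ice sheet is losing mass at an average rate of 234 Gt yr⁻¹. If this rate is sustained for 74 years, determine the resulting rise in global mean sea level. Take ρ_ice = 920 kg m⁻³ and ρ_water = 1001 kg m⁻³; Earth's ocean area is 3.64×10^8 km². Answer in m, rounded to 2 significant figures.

Total mass lost = 234 Gt/yr × 74 yr = 1.732×10^4 Gt = 1.732×10^16 kg.
ρ_w = 1001 kg m⁻³, so water volume = 1.732×10^16 / 1001 = 1.730×10^13 m³.
Δh = 1.730×10^13 / 3.64×10^14 = 0.0475 m.

≈ 0.048 m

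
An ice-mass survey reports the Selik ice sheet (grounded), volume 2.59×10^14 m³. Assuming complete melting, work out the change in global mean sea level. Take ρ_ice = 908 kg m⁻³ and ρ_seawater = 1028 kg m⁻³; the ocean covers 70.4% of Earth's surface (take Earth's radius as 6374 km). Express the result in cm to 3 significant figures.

Selik: 2.59×10^14 m³ × (908/1028) = 2.288×10^14 m³ of water.
Spread over 3.59×10^14 m² of ocean, Δh = 2.288×10^14 / 3.59×10^14 = 0.636 m = 63.6 cm.

≈ 63.6 cm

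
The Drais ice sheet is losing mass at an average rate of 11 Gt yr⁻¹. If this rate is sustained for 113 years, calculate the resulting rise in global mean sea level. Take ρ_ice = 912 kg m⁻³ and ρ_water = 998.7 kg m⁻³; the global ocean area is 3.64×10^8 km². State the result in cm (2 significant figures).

≈ 0.34 cm

Total mass lost = 11 Gt/yr × 113 yr = 1243 Gt = 1.243×10^15 kg.
ρ_w = 998.7 kg m⁻³, so water volume = 1.243×10^15 / 998.7 = 1.245×10^12 m³.
Δh = 1.245×10^12 / 3.64×10^14 = 3.42×10^-3 m = 0.34 cm.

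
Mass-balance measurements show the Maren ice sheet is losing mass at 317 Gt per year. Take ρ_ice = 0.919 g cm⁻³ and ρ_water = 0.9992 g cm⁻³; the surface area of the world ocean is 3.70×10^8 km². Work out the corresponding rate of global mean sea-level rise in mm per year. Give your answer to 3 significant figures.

ρ_w = 0.9992 g cm⁻³ = 999.2 kg m⁻³. Annual water volume added = 317 Gt / ρ_w = 3.170×10^14 kg / 999.2 kg m⁻³ = 3.173×10^11 m³.
Δh per year = 3.173×10^11 / 3.70×10^14 = 8.57×10^-4 m = 0.857 mm.

≈ 0.857 mm/yr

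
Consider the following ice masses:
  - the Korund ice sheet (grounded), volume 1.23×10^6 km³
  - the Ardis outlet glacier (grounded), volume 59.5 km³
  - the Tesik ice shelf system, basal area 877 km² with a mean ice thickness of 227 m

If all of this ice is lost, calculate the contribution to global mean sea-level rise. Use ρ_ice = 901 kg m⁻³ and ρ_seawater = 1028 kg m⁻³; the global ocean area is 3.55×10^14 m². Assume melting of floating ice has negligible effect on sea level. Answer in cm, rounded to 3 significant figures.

≈ 304 cm

Korund: 1.23×10^6 km³ × (901/1028) = 1.078×10^6 km³ of water.
Ardis: 59.5 km³ × (901/1028) = 52.15 km³ of water.
The Tesik ice shelf system is floating and already displaces its own weight of water, so its melt adds essentially nothing to sea level.
Total added water ≈ 1.078×10^15 m³ over 3.55×10^14 m² → Δh = 3.04 m = 304 cm.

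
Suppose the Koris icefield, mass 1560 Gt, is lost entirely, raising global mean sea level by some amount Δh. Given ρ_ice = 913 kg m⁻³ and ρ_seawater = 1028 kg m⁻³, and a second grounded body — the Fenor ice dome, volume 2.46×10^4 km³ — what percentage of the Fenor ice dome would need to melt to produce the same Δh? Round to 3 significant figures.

Equal sea-level rise means equal mass of meltwater, i.e. equal mass of ice lost.
Ice mass of Koris: 1.560×10^15 kg; ice mass of Fenor: 2.246×10^16 kg.
Fraction required = 1.560×10^15 / 2.246×10^16 = 0.0695 → 6.95 %.

≈ 6.95 %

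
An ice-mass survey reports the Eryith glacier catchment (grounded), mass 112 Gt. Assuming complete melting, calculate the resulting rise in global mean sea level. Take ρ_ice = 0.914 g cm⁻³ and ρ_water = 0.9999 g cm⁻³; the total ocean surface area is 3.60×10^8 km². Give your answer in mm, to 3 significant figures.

≈ 0.311 mm

Eryith: 112 Gt = 1.120×10^14 kg; dividing by ρ_w = 0.9999 g cm⁻³ = 999.9 kg m⁻³ gives 1.120×10^11 m³ of water.
Spread over 3.60×10^14 m² of ocean, Δh = 1.120×10^11 / 3.60×10^14 = 3.11×10^-4 m = 0.311 mm.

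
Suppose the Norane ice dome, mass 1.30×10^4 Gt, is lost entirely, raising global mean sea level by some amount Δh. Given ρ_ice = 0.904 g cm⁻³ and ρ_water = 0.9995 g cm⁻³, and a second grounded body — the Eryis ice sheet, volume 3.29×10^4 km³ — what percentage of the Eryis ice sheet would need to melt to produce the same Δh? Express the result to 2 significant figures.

≈ 44 %

Equal sea-level rise means equal mass of meltwater, i.e. equal mass of ice lost.
Ice mass of Norane: 1.300×10^16 kg; ice mass of Eryis: 2.974×10^16 kg.
Fraction required = 1.300×10^16 / 2.974×10^16 = 0.437 → 44 %.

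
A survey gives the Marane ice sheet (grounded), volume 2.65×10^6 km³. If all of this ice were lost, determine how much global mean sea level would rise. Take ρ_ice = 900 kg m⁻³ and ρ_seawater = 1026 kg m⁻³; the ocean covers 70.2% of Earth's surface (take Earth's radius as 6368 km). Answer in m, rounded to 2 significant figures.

≈ 6.5 m

Marane: 2.65×10^6 km³ × (900/1026) = 2.325×10^6 km³ of water.
Spread over 3.58×10^14 m² of ocean, Δh = 2.325×10^15 / 3.58×10^14 = 6.50 m.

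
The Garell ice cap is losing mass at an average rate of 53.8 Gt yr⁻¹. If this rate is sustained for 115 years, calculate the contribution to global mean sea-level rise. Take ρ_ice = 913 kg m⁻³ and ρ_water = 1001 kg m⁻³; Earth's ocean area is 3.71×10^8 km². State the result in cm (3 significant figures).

Total mass lost = 53.8 Gt/yr × 115 yr = 6187 Gt = 6.187×10^15 kg.
ρ_w = 1001 kg m⁻³, so water volume = 6.187×10^15 / 1001 = 6.181×10^12 m³.
Δh = 6.181×10^12 / 3.71×10^14 = 0.0167 m = 1.67 cm.

≈ 1.67 cm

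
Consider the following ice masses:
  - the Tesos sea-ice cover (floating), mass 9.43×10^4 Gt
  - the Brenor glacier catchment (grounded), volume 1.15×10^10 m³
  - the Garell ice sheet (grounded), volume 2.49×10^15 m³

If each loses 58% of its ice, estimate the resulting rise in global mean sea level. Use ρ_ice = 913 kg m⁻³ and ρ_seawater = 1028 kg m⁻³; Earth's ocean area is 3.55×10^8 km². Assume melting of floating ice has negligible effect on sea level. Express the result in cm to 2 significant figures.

The Tesos sea-ice cover is floating and already displaces its own weight of water, so its melt adds essentially nothing to sea level.
Brenor: 0.58 × 1.15×10^10 m³ × (913/1028) = 5.924×10^9 m³ of water.
Garell: 0.58 × 2.49×10^15 m³ × (913/1028) = 1.283×10^15 m³ of water.
Total added water ≈ 1.283×10^15 m³ over 3.55×10^14 m² → Δh = 3.61 m = 360 cm.

≈ 360 cm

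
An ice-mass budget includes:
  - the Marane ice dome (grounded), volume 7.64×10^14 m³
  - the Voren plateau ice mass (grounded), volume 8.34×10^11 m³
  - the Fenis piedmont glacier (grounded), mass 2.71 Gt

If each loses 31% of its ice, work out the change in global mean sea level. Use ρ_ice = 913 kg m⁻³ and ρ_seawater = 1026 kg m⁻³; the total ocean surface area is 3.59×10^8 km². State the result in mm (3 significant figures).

Marane: 0.31 × 7.64×10^14 m³ × (913/1026) = 2.108×10^14 m³ of water.
Voren: 0.31 × 8.34×10^11 m³ × (913/1026) = 2.301×10^11 m³ of water.
Fenis: 0.31 × 2.71 Gt = 8.401×10^11 kg; dividing by ρ_w = 1026 kg m⁻³ gives 8.188×10^8 m³ of water.
Total added water ≈ 2.110×10^14 m³ over 3.59×10^14 m² → Δh = 0.588 m = 588 mm.

≈ 588 mm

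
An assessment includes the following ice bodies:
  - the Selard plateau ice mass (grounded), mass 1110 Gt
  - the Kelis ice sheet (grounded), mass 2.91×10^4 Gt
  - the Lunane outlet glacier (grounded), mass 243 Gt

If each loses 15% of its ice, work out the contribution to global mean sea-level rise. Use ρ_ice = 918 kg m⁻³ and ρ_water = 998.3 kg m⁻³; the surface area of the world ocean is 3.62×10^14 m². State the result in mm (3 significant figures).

Selard: 0.15 × 1110 Gt = 1.665×10^14 kg; dividing by ρ_w = 998.3 kg m⁻³ gives 1.668×10^11 m³ of water.
Kelis: 0.15 × 2.91×10^4 Gt = 4.365×10^15 kg; dividing by ρ_w = 998.3 kg m⁻³ gives 4.372×10^12 m³ of water.
Lunane: 0.15 × 243 Gt = 3.645×10^13 kg; dividing by ρ_w = 998.3 kg m⁻³ gives 3.651×10^10 m³ of water.
Total added water ≈ 4.576×10^12 m³ over 3.62×10^14 m² → Δh = 0.0126 m = 12.6 mm.

≈ 12.6 mm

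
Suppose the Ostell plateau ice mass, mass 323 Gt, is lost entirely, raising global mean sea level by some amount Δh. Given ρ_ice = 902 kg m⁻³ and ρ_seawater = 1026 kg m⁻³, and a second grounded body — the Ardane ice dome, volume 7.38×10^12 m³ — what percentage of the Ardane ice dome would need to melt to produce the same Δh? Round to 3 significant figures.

Equal sea-level rise means equal mass of meltwater, i.e. equal mass of ice lost.
Ice mass of Ostell: 3.230×10^14 kg; ice mass of Ardane: 6.657×10^15 kg.
Fraction required = 3.230×10^14 / 6.657×10^15 = 0.0485 → 4.85 %.

≈ 4.85 %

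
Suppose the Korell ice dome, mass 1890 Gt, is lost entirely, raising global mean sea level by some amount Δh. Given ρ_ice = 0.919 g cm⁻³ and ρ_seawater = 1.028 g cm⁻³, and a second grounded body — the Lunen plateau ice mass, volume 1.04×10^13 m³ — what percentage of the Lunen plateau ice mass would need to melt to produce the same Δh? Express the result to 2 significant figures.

Equal sea-level rise means equal mass of meltwater, i.e. equal mass of ice lost.
Ice mass of Korell: 1.890×10^15 kg; ice mass of Lunen: 9.558×10^15 kg.
Fraction required = 1.890×10^15 / 9.558×10^15 = 0.198 → 20 %.

≈ 20 %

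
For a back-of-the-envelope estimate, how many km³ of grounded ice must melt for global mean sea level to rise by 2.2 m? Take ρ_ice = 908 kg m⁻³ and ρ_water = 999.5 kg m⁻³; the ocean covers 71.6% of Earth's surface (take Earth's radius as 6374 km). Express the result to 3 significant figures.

Required water volume = Δh × A = 2.2 m × 3.66×10^14 m² = 8.042×10^14 m³ = 8.042×10^5 km³.
Ice volume = water volume × ρ_w/ρ_ice = 8.042×10^5 × 999.5/908 = 8.85×10^5 km³.

≈ 8.85×10^5 km³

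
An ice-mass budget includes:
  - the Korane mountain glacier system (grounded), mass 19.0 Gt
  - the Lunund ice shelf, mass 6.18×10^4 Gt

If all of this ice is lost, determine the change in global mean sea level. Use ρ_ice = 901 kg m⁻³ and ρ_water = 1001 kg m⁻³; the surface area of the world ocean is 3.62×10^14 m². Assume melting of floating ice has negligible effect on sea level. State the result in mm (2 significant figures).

Korane: 19.0 Gt = 1.900×10^13 kg; dividing by ρ_w = 1001 kg m⁻³ gives 1.898×10^10 m³ of water.
The Lunund ice shelf is floating and already displaces its own weight of water, so its melt adds essentially nothing to sea level.
Total added water ≈ 1.898×10^10 m³ over 3.62×10^14 m² → Δh = 5.24×10^-5 m = 0.052 mm.

≈ 0.052 mm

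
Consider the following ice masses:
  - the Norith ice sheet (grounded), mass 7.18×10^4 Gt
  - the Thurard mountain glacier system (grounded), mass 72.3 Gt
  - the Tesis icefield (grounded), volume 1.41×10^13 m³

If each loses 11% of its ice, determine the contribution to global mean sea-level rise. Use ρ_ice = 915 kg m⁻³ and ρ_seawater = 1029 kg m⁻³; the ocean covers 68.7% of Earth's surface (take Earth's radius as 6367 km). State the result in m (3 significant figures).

≈ 0.0259 m

Norith: 0.11 × 7.18×10^4 Gt = 7.898×10^15 kg; dividing by ρ_w = 1029 kg m⁻³ gives 7.675×10^12 m³ of water.
Thurard: 0.11 × 72.3 Gt = 7.953×10^12 kg; dividing by ρ_w = 1029 kg m⁻³ gives 7.729×10^9 m³ of water.
Tesis: 0.11 × 1.41×10^13 m³ × (915/1029) = 1.379×10^12 m³ of water.
Total added water ≈ 9.062×10^12 m³ over 3.50×10^14 m² → Δh = 0.0259 m.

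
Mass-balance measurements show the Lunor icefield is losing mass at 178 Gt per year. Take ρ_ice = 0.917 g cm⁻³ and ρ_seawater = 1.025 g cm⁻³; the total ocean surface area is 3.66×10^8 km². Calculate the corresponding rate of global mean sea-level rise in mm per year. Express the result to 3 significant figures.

≈ 0.474 mm/yr

ρ_w = 1.025 g cm⁻³ = 1025 kg m⁻³. Annual water volume added = 178 Gt / ρ_w = 1.780×10^14 kg / 1025 kg m⁻³ = 1.737×10^11 m³.
Δh per year = 1.737×10^11 / 3.66×10^14 = 4.74×10^-4 m = 0.474 mm.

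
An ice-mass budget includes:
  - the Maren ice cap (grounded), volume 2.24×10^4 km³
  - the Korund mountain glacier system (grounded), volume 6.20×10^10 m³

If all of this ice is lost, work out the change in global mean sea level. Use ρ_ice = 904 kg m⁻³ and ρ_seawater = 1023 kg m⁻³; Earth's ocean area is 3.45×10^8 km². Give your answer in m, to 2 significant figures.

Maren: 2.24×10^4 km³ × (904/1023) = 1.979×10^4 km³ of water.
Korund: 6.20×10^10 m³ × (904/1023) = 5.479×10^10 m³ of water.
Total added water ≈ 1.985×10^13 m³ over 3.45×10^14 m² → Δh = 0.0575 m.

≈ 0.058 m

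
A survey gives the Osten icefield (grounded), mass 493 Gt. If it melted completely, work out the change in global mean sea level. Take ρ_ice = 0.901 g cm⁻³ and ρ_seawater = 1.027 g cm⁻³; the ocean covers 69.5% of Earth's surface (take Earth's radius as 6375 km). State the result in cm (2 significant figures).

Osten: 493 Gt = 4.930×10^14 kg; dividing by ρ_w = 1.027 g cm⁻³ = 1027 kg m⁻³ gives 4.800×10^11 m³ of water.
Spread over 3.55×10^14 m² of ocean, Δh = 4.800×10^11 / 3.55×10^14 = 1.35×10^-3 m = 0.14 cm.

≈ 0.14 cm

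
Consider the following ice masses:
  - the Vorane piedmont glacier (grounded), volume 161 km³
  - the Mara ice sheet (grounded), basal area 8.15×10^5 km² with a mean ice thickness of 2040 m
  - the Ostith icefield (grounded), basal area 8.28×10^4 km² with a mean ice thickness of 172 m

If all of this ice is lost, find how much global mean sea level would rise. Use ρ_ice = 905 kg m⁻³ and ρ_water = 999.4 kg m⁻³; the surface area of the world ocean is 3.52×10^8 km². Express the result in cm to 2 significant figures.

Vorane: 161 km³ × (905/999.4) = 145.8 km³ of water.
Mara: ice volume = 8.15×10^5 km² × 2040 m = 1.663×10^6 km³; 1.663×10^6 × (905/999.4) = 1.506×10^6 km³ of water.
Ostith: ice volume = 8.28×10^4 km² × 172 m = 1.424×10^4 km³; 1.424×10^4 × (905/999.4) = 1.290×10^4 km³ of water.
Total added water ≈ 1.519×10^15 m³ over 3.52×10^14 m² → Δh = 4.31 m = 430 cm.

≈ 430 cm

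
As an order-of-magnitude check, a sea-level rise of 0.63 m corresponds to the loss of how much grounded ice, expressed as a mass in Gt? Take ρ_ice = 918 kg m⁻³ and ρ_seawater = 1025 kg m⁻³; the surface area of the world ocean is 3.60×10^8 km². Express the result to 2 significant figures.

Required water volume = Δh × A = 0.63 m × 3.60×10^14 m² = 2.268×10^14 m³.
ρ_w = 1025 kg m⁻³, so the mass of water = 2.268×10^14 m³ × 1025 kg m⁻³ = 2.325×10^17 kg = 2.3×10^5 Gt (and the same mass of ice, by conservation).

≈ 2.3×10^5 Gt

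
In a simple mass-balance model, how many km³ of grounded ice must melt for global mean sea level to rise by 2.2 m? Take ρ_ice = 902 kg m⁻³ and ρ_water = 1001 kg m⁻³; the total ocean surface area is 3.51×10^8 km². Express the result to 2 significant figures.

Required water volume = Δh × A = 2.2 m × 3.51×10^14 m² = 7.722×10^14 m³ = 7.722×10^5 km³.
Ice volume = water volume × ρ_w/ρ_ice = 7.722×10^5 × 1001/902 = 8.6×10^5 km³.

≈ 8.6×10^5 km³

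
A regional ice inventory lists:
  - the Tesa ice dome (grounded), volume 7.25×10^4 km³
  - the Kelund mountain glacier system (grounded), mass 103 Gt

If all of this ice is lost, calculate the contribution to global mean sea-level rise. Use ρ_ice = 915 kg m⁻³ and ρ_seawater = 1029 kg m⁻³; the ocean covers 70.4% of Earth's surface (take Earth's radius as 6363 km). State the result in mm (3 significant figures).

≈ 180 mm

Tesa: 7.25×10^4 km³ × (915/1029) = 6.447×10^4 km³ of water.
Kelund: 103 Gt = 1.030×10^14 kg; dividing by ρ_w = 1029 kg m⁻³ gives 1.001×10^11 m³ of water.
Total added water ≈ 6.457×10^13 m³ over 3.58×10^14 m² → Δh = 0.180 m = 180 mm.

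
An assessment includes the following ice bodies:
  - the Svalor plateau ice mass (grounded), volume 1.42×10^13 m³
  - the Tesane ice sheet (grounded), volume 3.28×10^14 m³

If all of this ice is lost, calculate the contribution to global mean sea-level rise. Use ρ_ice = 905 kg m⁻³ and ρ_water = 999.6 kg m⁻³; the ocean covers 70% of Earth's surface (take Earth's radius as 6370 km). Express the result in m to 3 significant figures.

Svalor: 1.42×10^13 m³ × (905/999.6) = 1.286×10^13 m³ of water.
Tesane: 3.28×10^14 m³ × (905/999.6) = 2.970×10^14 m³ of water.
Total added water ≈ 3.098×10^14 m³ over 3.57×10^14 m² → Δh = 0.868 m.

≈ 0.868 m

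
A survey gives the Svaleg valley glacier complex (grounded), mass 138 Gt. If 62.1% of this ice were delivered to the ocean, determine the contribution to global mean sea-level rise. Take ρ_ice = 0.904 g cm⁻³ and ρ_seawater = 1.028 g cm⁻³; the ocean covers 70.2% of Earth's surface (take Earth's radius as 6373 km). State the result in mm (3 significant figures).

≈ 0.233 mm

Svaleg: 0.621 × 138 Gt = 8.570×10^13 kg; dividing by ρ_w = 1.028 g cm⁻³ = 1028 kg m⁻³ gives 8.336×10^10 m³ of water.
Spread over 3.58×10^14 m² of ocean, Δh = 8.336×10^10 / 3.58×10^14 = 2.33×10^-4 m = 0.233 mm.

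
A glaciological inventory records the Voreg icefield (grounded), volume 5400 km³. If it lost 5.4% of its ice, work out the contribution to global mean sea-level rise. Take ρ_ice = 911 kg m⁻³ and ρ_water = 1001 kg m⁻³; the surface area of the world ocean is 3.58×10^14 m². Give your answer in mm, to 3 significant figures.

≈ 0.741 mm

Voreg: 0.054 × 5400 km³ × (911/1001) = 265.4 km³ of water.
Spread over 3.58×10^14 m² of ocean, Δh = 2.654×10^11 / 3.58×10^14 = 7.41×10^-4 m = 0.741 mm.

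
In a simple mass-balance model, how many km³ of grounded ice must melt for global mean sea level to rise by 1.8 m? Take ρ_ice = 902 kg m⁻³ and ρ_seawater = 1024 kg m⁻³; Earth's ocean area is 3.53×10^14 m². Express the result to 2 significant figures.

≈ 7.2×10^5 km³

Required water volume = Δh × A = 1.8 m × 3.53×10^14 m² = 6.354×10^14 m³ = 6.354×10^5 km³.
Ice volume = water volume × ρ_w/ρ_ice = 6.354×10^5 × 1024/902 = 7.2×10^5 km³.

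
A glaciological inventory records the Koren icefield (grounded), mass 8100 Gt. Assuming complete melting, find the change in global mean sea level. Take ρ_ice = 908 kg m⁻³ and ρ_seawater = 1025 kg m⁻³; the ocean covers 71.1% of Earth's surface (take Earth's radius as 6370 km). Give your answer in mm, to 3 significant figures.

≈ 21.8 mm

Koren: 8100 Gt = 8.100×10^15 kg; dividing by ρ_w = 1025 kg m⁻³ gives 7.902×10^12 m³ of water.
Spread over 3.63×10^14 m² of ocean, Δh = 7.902×10^12 / 3.63×10^14 = 0.0218 m = 21.8 mm.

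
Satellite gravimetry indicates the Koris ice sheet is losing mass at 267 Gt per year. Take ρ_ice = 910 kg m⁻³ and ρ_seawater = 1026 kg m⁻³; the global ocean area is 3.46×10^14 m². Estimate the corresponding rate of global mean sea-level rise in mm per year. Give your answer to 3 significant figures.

≈ 0.752 mm/yr

ρ_w = 1026 kg m⁻³. Annual water volume added = 267 Gt / ρ_w = 2.670×10^14 kg / 1026 kg m⁻³ = 2.602×10^11 m³.
Δh per year = 2.602×10^11 / 3.46×10^14 = 7.52×10^-4 m = 0.752 mm.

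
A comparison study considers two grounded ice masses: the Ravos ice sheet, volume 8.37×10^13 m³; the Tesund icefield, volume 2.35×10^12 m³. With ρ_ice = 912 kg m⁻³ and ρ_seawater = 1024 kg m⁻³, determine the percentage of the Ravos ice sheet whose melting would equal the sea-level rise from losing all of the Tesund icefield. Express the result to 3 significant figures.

Equal sea-level rise means equal mass of meltwater, i.e. equal mass of ice lost.
Ice mass of Tesund: 2.143×10^15 kg; ice mass of Ravos: 7.633×10^16 kg.
Fraction required = 2.143×10^15 / 7.633×10^16 = 0.0281 → 2.81 %.

≈ 2.81 %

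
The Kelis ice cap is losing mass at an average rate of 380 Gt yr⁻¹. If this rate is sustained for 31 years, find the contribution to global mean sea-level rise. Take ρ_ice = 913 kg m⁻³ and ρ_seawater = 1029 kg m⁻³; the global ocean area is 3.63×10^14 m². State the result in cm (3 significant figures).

Total mass lost = 380 Gt/yr × 31 yr = 1.178×10^4 Gt = 1.178×10^16 kg.
ρ_w = 1029 kg m⁻³, so water volume = 1.178×10^16 / 1029 = 1.145×10^13 m³.
Δh = 1.145×10^13 / 3.63×10^14 = 0.0315 m = 3.15 cm.

≈ 3.15 cm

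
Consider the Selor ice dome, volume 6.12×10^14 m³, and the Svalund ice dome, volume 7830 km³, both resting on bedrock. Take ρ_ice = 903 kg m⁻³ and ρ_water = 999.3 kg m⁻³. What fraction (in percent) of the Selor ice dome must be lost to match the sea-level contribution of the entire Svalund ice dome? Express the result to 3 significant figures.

≈ 1.28 %

Equal sea-level rise means equal mass of meltwater, i.e. equal mass of ice lost.
Ice mass of Svalund: 7.070×10^15 kg; ice mass of Selor: 5.526×10^17 kg.
Fraction required = 7.070×10^15 / 5.526×10^17 = 0.0128 → 1.28 %.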